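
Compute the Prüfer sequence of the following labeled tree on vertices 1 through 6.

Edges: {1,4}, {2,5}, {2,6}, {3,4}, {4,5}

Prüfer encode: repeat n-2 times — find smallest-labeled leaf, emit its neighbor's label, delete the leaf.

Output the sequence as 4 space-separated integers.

Step 1: leaves = {1,3,6}. Remove smallest leaf 1, emit neighbor 4.
Step 2: leaves = {3,6}. Remove smallest leaf 3, emit neighbor 4.
Step 3: leaves = {4,6}. Remove smallest leaf 4, emit neighbor 5.
Step 4: leaves = {5,6}. Remove smallest leaf 5, emit neighbor 2.
Done: 2 vertices remain (2, 6). Sequence = [4 4 5 2]

Answer: 4 4 5 2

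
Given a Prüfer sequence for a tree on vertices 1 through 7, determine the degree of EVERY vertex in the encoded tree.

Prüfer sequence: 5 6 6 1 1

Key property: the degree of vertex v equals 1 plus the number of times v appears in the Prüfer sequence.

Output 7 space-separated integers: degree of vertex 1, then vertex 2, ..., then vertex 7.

Answer: 3 1 1 1 2 3 1

Derivation:
p_1 = 5: count[5] becomes 1
p_2 = 6: count[6] becomes 1
p_3 = 6: count[6] becomes 2
p_4 = 1: count[1] becomes 1
p_5 = 1: count[1] becomes 2
Degrees (1 + count): deg[1]=1+2=3, deg[2]=1+0=1, deg[3]=1+0=1, deg[4]=1+0=1, deg[5]=1+1=2, deg[6]=1+2=3, deg[7]=1+0=1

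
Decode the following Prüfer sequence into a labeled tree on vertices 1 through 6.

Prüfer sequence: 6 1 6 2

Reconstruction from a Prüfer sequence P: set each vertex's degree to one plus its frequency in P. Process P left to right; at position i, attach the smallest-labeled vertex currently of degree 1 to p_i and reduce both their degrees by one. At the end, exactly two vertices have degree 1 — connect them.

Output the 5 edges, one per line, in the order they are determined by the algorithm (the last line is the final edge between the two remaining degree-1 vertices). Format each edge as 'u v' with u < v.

Initial degrees: {1:2, 2:2, 3:1, 4:1, 5:1, 6:3}
Step 1: smallest deg-1 vertex = 3, p_1 = 6. Add edge {3,6}. Now deg[3]=0, deg[6]=2.
Step 2: smallest deg-1 vertex = 4, p_2 = 1. Add edge {1,4}. Now deg[4]=0, deg[1]=1.
Step 3: smallest deg-1 vertex = 1, p_3 = 6. Add edge {1,6}. Now deg[1]=0, deg[6]=1.
Step 4: smallest deg-1 vertex = 5, p_4 = 2. Add edge {2,5}. Now deg[5]=0, deg[2]=1.
Final: two remaining deg-1 vertices are 2, 6. Add edge {2,6}.

Answer: 3 6
1 4
1 6
2 5
2 6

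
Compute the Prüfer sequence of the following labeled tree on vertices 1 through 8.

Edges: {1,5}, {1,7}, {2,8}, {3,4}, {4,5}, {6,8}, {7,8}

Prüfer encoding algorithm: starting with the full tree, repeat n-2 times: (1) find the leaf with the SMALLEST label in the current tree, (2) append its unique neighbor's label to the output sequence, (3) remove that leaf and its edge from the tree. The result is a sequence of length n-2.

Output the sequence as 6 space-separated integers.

Answer: 8 4 5 1 7 8

Derivation:
Step 1: leaves = {2,3,6}. Remove smallest leaf 2, emit neighbor 8.
Step 2: leaves = {3,6}. Remove smallest leaf 3, emit neighbor 4.
Step 3: leaves = {4,6}. Remove smallest leaf 4, emit neighbor 5.
Step 4: leaves = {5,6}. Remove smallest leaf 5, emit neighbor 1.
Step 5: leaves = {1,6}. Remove smallest leaf 1, emit neighbor 7.
Step 6: leaves = {6,7}. Remove smallest leaf 6, emit neighbor 8.
Done: 2 vertices remain (7, 8). Sequence = [8 4 5 1 7 8]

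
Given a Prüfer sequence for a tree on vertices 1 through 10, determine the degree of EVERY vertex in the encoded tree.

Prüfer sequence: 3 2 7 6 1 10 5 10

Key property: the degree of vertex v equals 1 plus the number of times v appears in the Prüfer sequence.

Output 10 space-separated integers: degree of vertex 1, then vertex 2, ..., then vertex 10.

p_1 = 3: count[3] becomes 1
p_2 = 2: count[2] becomes 1
p_3 = 7: count[7] becomes 1
p_4 = 6: count[6] becomes 1
p_5 = 1: count[1] becomes 1
p_6 = 10: count[10] becomes 1
p_7 = 5: count[5] becomes 1
p_8 = 10: count[10] becomes 2
Degrees (1 + count): deg[1]=1+1=2, deg[2]=1+1=2, deg[3]=1+1=2, deg[4]=1+0=1, deg[5]=1+1=2, deg[6]=1+1=2, deg[7]=1+1=2, deg[8]=1+0=1, deg[9]=1+0=1, deg[10]=1+2=3

Answer: 2 2 2 1 2 2 2 1 1 3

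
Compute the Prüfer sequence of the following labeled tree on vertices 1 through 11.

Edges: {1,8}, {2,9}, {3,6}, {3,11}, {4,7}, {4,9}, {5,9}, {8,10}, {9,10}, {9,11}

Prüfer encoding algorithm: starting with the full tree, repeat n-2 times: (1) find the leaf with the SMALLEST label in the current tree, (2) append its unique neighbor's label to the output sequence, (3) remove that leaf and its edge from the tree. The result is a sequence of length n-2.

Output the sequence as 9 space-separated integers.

Step 1: leaves = {1,2,5,6,7}. Remove smallest leaf 1, emit neighbor 8.
Step 2: leaves = {2,5,6,7,8}. Remove smallest leaf 2, emit neighbor 9.
Step 3: leaves = {5,6,7,8}. Remove smallest leaf 5, emit neighbor 9.
Step 4: leaves = {6,7,8}. Remove smallest leaf 6, emit neighbor 3.
Step 5: leaves = {3,7,8}. Remove smallest leaf 3, emit neighbor 11.
Step 6: leaves = {7,8,11}. Remove smallest leaf 7, emit neighbor 4.
Step 7: leaves = {4,8,11}. Remove smallest leaf 4, emit neighbor 9.
Step 8: leaves = {8,11}. Remove smallest leaf 8, emit neighbor 10.
Step 9: leaves = {10,11}. Remove smallest leaf 10, emit neighbor 9.
Done: 2 vertices remain (9, 11). Sequence = [8 9 9 3 11 4 9 10 9]

Answer: 8 9 9 3 11 4 9 10 9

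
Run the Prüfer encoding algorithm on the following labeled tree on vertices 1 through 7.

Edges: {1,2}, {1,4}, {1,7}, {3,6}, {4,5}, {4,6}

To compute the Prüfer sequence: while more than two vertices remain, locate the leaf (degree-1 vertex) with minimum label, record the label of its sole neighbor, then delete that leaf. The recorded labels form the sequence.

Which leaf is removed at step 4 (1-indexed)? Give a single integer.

Answer: 6

Derivation:
Step 1: current leaves = {2,3,5,7}. Remove leaf 2 (neighbor: 1).
Step 2: current leaves = {3,5,7}. Remove leaf 3 (neighbor: 6).
Step 3: current leaves = {5,6,7}. Remove leaf 5 (neighbor: 4).
Step 4: current leaves = {6,7}. Remove leaf 6 (neighbor: 4).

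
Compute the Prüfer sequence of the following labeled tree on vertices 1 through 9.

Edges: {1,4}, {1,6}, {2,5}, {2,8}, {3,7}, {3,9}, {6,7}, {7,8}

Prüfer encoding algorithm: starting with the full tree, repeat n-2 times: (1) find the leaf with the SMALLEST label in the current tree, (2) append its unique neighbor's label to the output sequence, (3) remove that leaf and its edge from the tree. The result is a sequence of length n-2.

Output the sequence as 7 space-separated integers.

Step 1: leaves = {4,5,9}. Remove smallest leaf 4, emit neighbor 1.
Step 2: leaves = {1,5,9}. Remove smallest leaf 1, emit neighbor 6.
Step 3: leaves = {5,6,9}. Remove smallest leaf 5, emit neighbor 2.
Step 4: leaves = {2,6,9}. Remove smallest leaf 2, emit neighbor 8.
Step 5: leaves = {6,8,9}. Remove smallest leaf 6, emit neighbor 7.
Step 6: leaves = {8,9}. Remove smallest leaf 8, emit neighbor 7.
Step 7: leaves = {7,9}. Remove smallest leaf 7, emit neighbor 3.
Done: 2 vertices remain (3, 9). Sequence = [1 6 2 8 7 7 3]

Answer: 1 6 2 8 7 7 3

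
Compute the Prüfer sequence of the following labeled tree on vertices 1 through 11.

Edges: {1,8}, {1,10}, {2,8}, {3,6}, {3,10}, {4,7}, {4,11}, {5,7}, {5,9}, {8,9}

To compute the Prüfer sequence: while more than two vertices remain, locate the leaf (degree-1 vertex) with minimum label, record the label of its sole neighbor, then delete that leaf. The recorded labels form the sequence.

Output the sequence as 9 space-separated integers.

Answer: 8 3 10 1 8 9 5 7 4

Derivation:
Step 1: leaves = {2,6,11}. Remove smallest leaf 2, emit neighbor 8.
Step 2: leaves = {6,11}. Remove smallest leaf 6, emit neighbor 3.
Step 3: leaves = {3,11}. Remove smallest leaf 3, emit neighbor 10.
Step 4: leaves = {10,11}. Remove smallest leaf 10, emit neighbor 1.
Step 5: leaves = {1,11}. Remove smallest leaf 1, emit neighbor 8.
Step 6: leaves = {8,11}. Remove smallest leaf 8, emit neighbor 9.
Step 7: leaves = {9,11}. Remove smallest leaf 9, emit neighbor 5.
Step 8: leaves = {5,11}. Remove smallest leaf 5, emit neighbor 7.
Step 9: leaves = {7,11}. Remove smallest leaf 7, emit neighbor 4.
Done: 2 vertices remain (4, 11). Sequence = [8 3 10 1 8 9 5 7 4]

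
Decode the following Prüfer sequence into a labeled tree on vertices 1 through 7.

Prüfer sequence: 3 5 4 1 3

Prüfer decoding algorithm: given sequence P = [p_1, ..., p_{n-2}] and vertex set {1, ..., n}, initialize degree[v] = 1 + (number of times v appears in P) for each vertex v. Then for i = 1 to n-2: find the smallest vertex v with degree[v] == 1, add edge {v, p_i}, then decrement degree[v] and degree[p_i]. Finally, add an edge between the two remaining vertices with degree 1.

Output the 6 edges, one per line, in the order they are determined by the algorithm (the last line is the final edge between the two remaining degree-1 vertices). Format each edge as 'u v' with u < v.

Initial degrees: {1:2, 2:1, 3:3, 4:2, 5:2, 6:1, 7:1}
Step 1: smallest deg-1 vertex = 2, p_1 = 3. Add edge {2,3}. Now deg[2]=0, deg[3]=2.
Step 2: smallest deg-1 vertex = 6, p_2 = 5. Add edge {5,6}. Now deg[6]=0, deg[5]=1.
Step 3: smallest deg-1 vertex = 5, p_3 = 4. Add edge {4,5}. Now deg[5]=0, deg[4]=1.
Step 4: smallest deg-1 vertex = 4, p_4 = 1. Add edge {1,4}. Now deg[4]=0, deg[1]=1.
Step 5: smallest deg-1 vertex = 1, p_5 = 3. Add edge {1,3}. Now deg[1]=0, deg[3]=1.
Final: two remaining deg-1 vertices are 3, 7. Add edge {3,7}.

Answer: 2 3
5 6
4 5
1 4
1 3
3 7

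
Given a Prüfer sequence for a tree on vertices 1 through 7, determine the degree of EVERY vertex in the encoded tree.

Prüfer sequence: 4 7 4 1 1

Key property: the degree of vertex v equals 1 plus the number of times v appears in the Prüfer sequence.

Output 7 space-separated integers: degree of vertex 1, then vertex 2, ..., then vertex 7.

p_1 = 4: count[4] becomes 1
p_2 = 7: count[7] becomes 1
p_3 = 4: count[4] becomes 2
p_4 = 1: count[1] becomes 1
p_5 = 1: count[1] becomes 2
Degrees (1 + count): deg[1]=1+2=3, deg[2]=1+0=1, deg[3]=1+0=1, deg[4]=1+2=3, deg[5]=1+0=1, deg[6]=1+0=1, deg[7]=1+1=2

Answer: 3 1 1 3 1 1 2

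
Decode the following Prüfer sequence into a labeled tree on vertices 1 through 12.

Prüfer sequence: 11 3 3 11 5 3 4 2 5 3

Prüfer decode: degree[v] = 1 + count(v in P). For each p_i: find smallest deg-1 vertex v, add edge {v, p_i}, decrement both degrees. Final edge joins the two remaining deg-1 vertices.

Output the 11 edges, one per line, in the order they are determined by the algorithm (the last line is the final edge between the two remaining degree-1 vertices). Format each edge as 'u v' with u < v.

Answer: 1 11
3 6
3 7
8 11
5 9
3 10
4 11
2 4
2 5
3 5
3 12

Derivation:
Initial degrees: {1:1, 2:2, 3:5, 4:2, 5:3, 6:1, 7:1, 8:1, 9:1, 10:1, 11:3, 12:1}
Step 1: smallest deg-1 vertex = 1, p_1 = 11. Add edge {1,11}. Now deg[1]=0, deg[11]=2.
Step 2: smallest deg-1 vertex = 6, p_2 = 3. Add edge {3,6}. Now deg[6]=0, deg[3]=4.
Step 3: smallest deg-1 vertex = 7, p_3 = 3. Add edge {3,7}. Now deg[7]=0, deg[3]=3.
Step 4: smallest deg-1 vertex = 8, p_4 = 11. Add edge {8,11}. Now deg[8]=0, deg[11]=1.
Step 5: smallest deg-1 vertex = 9, p_5 = 5. Add edge {5,9}. Now deg[9]=0, deg[5]=2.
Step 6: smallest deg-1 vertex = 10, p_6 = 3. Add edge {3,10}. Now deg[10]=0, deg[3]=2.
Step 7: smallest deg-1 vertex = 11, p_7 = 4. Add edge {4,11}. Now deg[11]=0, deg[4]=1.
Step 8: smallest deg-1 vertex = 4, p_8 = 2. Add edge {2,4}. Now deg[4]=0, deg[2]=1.
Step 9: smallest deg-1 vertex = 2, p_9 = 5. Add edge {2,5}. Now deg[2]=0, deg[5]=1.
Step 10: smallest deg-1 vertex = 5, p_10 = 3. Add edge {3,5}. Now deg[5]=0, deg[3]=1.
Final: two remaining deg-1 vertices are 3, 12. Add edge {3,12}.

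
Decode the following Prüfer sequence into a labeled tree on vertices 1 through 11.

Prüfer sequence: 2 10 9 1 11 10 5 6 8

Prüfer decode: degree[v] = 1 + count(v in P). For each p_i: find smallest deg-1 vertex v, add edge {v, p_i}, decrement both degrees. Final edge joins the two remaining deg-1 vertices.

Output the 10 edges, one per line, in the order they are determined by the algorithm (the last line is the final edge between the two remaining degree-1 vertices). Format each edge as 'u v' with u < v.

Answer: 2 3
2 10
4 9
1 7
1 11
9 10
5 10
5 6
6 8
8 11

Derivation:
Initial degrees: {1:2, 2:2, 3:1, 4:1, 5:2, 6:2, 7:1, 8:2, 9:2, 10:3, 11:2}
Step 1: smallest deg-1 vertex = 3, p_1 = 2. Add edge {2,3}. Now deg[3]=0, deg[2]=1.
Step 2: smallest deg-1 vertex = 2, p_2 = 10. Add edge {2,10}. Now deg[2]=0, deg[10]=2.
Step 3: smallest deg-1 vertex = 4, p_3 = 9. Add edge {4,9}. Now deg[4]=0, deg[9]=1.
Step 4: smallest deg-1 vertex = 7, p_4 = 1. Add edge {1,7}. Now deg[7]=0, deg[1]=1.
Step 5: smallest deg-1 vertex = 1, p_5 = 11. Add edge {1,11}. Now deg[1]=0, deg[11]=1.
Step 6: smallest deg-1 vertex = 9, p_6 = 10. Add edge {9,10}. Now deg[9]=0, deg[10]=1.
Step 7: smallest deg-1 vertex = 10, p_7 = 5. Add edge {5,10}. Now deg[10]=0, deg[5]=1.
Step 8: smallest deg-1 vertex = 5, p_8 = 6. Add edge {5,6}. Now deg[5]=0, deg[6]=1.
Step 9: smallest deg-1 vertex = 6, p_9 = 8. Add edge {6,8}. Now deg[6]=0, deg[8]=1.
Final: two remaining deg-1 vertices are 8, 11. Add edge {8,11}.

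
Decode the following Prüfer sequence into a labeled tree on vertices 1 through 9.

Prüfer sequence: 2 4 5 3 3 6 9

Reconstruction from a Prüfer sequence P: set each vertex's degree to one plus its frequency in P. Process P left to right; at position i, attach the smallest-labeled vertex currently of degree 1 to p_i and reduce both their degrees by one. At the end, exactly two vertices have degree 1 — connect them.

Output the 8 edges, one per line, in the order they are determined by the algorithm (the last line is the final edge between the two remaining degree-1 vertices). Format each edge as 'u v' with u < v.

Answer: 1 2
2 4
4 5
3 5
3 7
3 6
6 9
8 9

Derivation:
Initial degrees: {1:1, 2:2, 3:3, 4:2, 5:2, 6:2, 7:1, 8:1, 9:2}
Step 1: smallest deg-1 vertex = 1, p_1 = 2. Add edge {1,2}. Now deg[1]=0, deg[2]=1.
Step 2: smallest deg-1 vertex = 2, p_2 = 4. Add edge {2,4}. Now deg[2]=0, deg[4]=1.
Step 3: smallest deg-1 vertex = 4, p_3 = 5. Add edge {4,5}. Now deg[4]=0, deg[5]=1.
Step 4: smallest deg-1 vertex = 5, p_4 = 3. Add edge {3,5}. Now deg[5]=0, deg[3]=2.
Step 5: smallest deg-1 vertex = 7, p_5 = 3. Add edge {3,7}. Now deg[7]=0, deg[3]=1.
Step 6: smallest deg-1 vertex = 3, p_6 = 6. Add edge {3,6}. Now deg[3]=0, deg[6]=1.
Step 7: smallest deg-1 vertex = 6, p_7 = 9. Add edge {6,9}. Now deg[6]=0, deg[9]=1.
Final: two remaining deg-1 vertices are 8, 9. Add edge {8,9}.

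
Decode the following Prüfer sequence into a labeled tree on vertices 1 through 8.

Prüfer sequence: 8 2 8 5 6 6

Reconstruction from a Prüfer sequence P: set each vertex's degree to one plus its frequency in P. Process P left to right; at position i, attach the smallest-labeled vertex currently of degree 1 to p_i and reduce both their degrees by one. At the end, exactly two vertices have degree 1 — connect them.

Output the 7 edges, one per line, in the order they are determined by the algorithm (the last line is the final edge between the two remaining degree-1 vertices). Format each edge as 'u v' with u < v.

Answer: 1 8
2 3
2 8
4 5
5 6
6 7
6 8

Derivation:
Initial degrees: {1:1, 2:2, 3:1, 4:1, 5:2, 6:3, 7:1, 8:3}
Step 1: smallest deg-1 vertex = 1, p_1 = 8. Add edge {1,8}. Now deg[1]=0, deg[8]=2.
Step 2: smallest deg-1 vertex = 3, p_2 = 2. Add edge {2,3}. Now deg[3]=0, deg[2]=1.
Step 3: smallest deg-1 vertex = 2, p_3 = 8. Add edge {2,8}. Now deg[2]=0, deg[8]=1.
Step 4: smallest deg-1 vertex = 4, p_4 = 5. Add edge {4,5}. Now deg[4]=0, deg[5]=1.
Step 5: smallest deg-1 vertex = 5, p_5 = 6. Add edge {5,6}. Now deg[5]=0, deg[6]=2.
Step 6: smallest deg-1 vertex = 7, p_6 = 6. Add edge {6,7}. Now deg[7]=0, deg[6]=1.
Final: two remaining deg-1 vertices are 6, 8. Add edge {6,8}.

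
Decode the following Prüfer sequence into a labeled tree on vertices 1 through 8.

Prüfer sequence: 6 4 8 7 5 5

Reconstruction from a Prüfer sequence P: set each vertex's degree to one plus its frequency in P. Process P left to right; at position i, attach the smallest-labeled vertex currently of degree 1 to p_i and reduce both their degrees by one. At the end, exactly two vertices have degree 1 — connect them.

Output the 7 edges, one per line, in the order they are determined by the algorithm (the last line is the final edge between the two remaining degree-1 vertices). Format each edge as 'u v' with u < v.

Initial degrees: {1:1, 2:1, 3:1, 4:2, 5:3, 6:2, 7:2, 8:2}
Step 1: smallest deg-1 vertex = 1, p_1 = 6. Add edge {1,6}. Now deg[1]=0, deg[6]=1.
Step 2: smallest deg-1 vertex = 2, p_2 = 4. Add edge {2,4}. Now deg[2]=0, deg[4]=1.
Step 3: smallest deg-1 vertex = 3, p_3 = 8. Add edge {3,8}. Now deg[3]=0, deg[8]=1.
Step 4: smallest deg-1 vertex = 4, p_4 = 7. Add edge {4,7}. Now deg[4]=0, deg[7]=1.
Step 5: smallest deg-1 vertex = 6, p_5 = 5. Add edge {5,6}. Now deg[6]=0, deg[5]=2.
Step 6: smallest deg-1 vertex = 7, p_6 = 5. Add edge {5,7}. Now deg[7]=0, deg[5]=1.
Final: two remaining deg-1 vertices are 5, 8. Add edge {5,8}.

Answer: 1 6
2 4
3 8
4 7
5 6
5 7
5 8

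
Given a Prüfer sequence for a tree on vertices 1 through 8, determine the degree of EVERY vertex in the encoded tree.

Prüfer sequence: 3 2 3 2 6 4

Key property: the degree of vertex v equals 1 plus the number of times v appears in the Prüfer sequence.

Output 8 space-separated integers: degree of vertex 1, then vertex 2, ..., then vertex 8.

Answer: 1 3 3 2 1 2 1 1

Derivation:
p_1 = 3: count[3] becomes 1
p_2 = 2: count[2] becomes 1
p_3 = 3: count[3] becomes 2
p_4 = 2: count[2] becomes 2
p_5 = 6: count[6] becomes 1
p_6 = 4: count[4] becomes 1
Degrees (1 + count): deg[1]=1+0=1, deg[2]=1+2=3, deg[3]=1+2=3, deg[4]=1+1=2, deg[5]=1+0=1, deg[6]=1+1=2, deg[7]=1+0=1, deg[8]=1+0=1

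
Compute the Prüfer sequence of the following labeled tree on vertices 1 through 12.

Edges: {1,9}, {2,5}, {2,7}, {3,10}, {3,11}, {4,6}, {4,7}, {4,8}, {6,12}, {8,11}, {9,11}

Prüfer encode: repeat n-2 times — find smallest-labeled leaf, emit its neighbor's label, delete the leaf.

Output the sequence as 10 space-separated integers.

Answer: 9 2 7 4 11 3 11 8 4 6

Derivation:
Step 1: leaves = {1,5,10,12}. Remove smallest leaf 1, emit neighbor 9.
Step 2: leaves = {5,9,10,12}. Remove smallest leaf 5, emit neighbor 2.
Step 3: leaves = {2,9,10,12}. Remove smallest leaf 2, emit neighbor 7.
Step 4: leaves = {7,9,10,12}. Remove smallest leaf 7, emit neighbor 4.
Step 5: leaves = {9,10,12}. Remove smallest leaf 9, emit neighbor 11.
Step 6: leaves = {10,12}. Remove smallest leaf 10, emit neighbor 3.
Step 7: leaves = {3,12}. Remove smallest leaf 3, emit neighbor 11.
Step 8: leaves = {11,12}. Remove smallest leaf 11, emit neighbor 8.
Step 9: leaves = {8,12}. Remove smallest leaf 8, emit neighbor 4.
Step 10: leaves = {4,12}. Remove smallest leaf 4, emit neighbor 6.
Done: 2 vertices remain (6, 12). Sequence = [9 2 7 4 11 3 11 8 4 6]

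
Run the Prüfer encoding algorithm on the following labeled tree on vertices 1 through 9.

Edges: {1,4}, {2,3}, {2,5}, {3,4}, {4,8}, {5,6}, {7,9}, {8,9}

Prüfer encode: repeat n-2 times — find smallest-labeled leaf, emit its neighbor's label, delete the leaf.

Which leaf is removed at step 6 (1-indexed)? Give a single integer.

Step 1: current leaves = {1,6,7}. Remove leaf 1 (neighbor: 4).
Step 2: current leaves = {6,7}. Remove leaf 6 (neighbor: 5).
Step 3: current leaves = {5,7}. Remove leaf 5 (neighbor: 2).
Step 4: current leaves = {2,7}. Remove leaf 2 (neighbor: 3).
Step 5: current leaves = {3,7}. Remove leaf 3 (neighbor: 4).
Step 6: current leaves = {4,7}. Remove leaf 4 (neighbor: 8).

Answer: 4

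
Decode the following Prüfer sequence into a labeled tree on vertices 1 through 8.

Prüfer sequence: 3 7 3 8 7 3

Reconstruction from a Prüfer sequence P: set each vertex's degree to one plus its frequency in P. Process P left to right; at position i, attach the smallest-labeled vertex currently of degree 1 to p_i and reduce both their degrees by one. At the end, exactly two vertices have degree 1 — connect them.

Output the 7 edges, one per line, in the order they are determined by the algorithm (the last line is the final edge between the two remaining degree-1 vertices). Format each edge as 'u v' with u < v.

Initial degrees: {1:1, 2:1, 3:4, 4:1, 5:1, 6:1, 7:3, 8:2}
Step 1: smallest deg-1 vertex = 1, p_1 = 3. Add edge {1,3}. Now deg[1]=0, deg[3]=3.
Step 2: smallest deg-1 vertex = 2, p_2 = 7. Add edge {2,7}. Now deg[2]=0, deg[7]=2.
Step 3: smallest deg-1 vertex = 4, p_3 = 3. Add edge {3,4}. Now deg[4]=0, deg[3]=2.
Step 4: smallest deg-1 vertex = 5, p_4 = 8. Add edge {5,8}. Now deg[5]=0, deg[8]=1.
Step 5: smallest deg-1 vertex = 6, p_5 = 7. Add edge {6,7}. Now deg[6]=0, deg[7]=1.
Step 6: smallest deg-1 vertex = 7, p_6 = 3. Add edge {3,7}. Now deg[7]=0, deg[3]=1.
Final: two remaining deg-1 vertices are 3, 8. Add edge {3,8}.

Answer: 1 3
2 7
3 4
5 8
6 7
3 7
3 8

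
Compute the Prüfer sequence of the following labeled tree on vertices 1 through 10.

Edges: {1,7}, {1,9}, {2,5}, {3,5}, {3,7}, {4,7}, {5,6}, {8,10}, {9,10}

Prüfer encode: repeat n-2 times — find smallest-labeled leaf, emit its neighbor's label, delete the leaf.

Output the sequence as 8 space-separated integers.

Answer: 5 7 5 3 7 1 9 10

Derivation:
Step 1: leaves = {2,4,6,8}. Remove smallest leaf 2, emit neighbor 5.
Step 2: leaves = {4,6,8}. Remove smallest leaf 4, emit neighbor 7.
Step 3: leaves = {6,8}. Remove smallest leaf 6, emit neighbor 5.
Step 4: leaves = {5,8}. Remove smallest leaf 5, emit neighbor 3.
Step 5: leaves = {3,8}. Remove smallest leaf 3, emit neighbor 7.
Step 6: leaves = {7,8}. Remove smallest leaf 7, emit neighbor 1.
Step 7: leaves = {1,8}. Remove smallest leaf 1, emit neighbor 9.
Step 8: leaves = {8,9}. Remove smallest leaf 8, emit neighbor 10.
Done: 2 vertices remain (9, 10). Sequence = [5 7 5 3 7 1 9 10]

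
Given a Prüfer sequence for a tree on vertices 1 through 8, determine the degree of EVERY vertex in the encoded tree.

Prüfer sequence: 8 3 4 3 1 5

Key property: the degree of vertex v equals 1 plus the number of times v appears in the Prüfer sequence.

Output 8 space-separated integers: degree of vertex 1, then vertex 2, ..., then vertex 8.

Answer: 2 1 3 2 2 1 1 2

Derivation:
p_1 = 8: count[8] becomes 1
p_2 = 3: count[3] becomes 1
p_3 = 4: count[4] becomes 1
p_4 = 3: count[3] becomes 2
p_5 = 1: count[1] becomes 1
p_6 = 5: count[5] becomes 1
Degrees (1 + count): deg[1]=1+1=2, deg[2]=1+0=1, deg[3]=1+2=3, deg[4]=1+1=2, deg[5]=1+1=2, deg[6]=1+0=1, deg[7]=1+0=1, deg[8]=1+1=2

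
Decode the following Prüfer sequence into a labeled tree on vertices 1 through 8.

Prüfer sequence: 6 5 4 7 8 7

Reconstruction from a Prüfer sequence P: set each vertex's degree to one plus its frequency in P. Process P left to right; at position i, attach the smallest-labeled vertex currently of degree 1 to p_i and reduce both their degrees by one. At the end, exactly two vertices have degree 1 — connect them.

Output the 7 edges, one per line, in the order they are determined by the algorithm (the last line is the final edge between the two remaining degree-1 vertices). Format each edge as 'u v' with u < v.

Initial degrees: {1:1, 2:1, 3:1, 4:2, 5:2, 6:2, 7:3, 8:2}
Step 1: smallest deg-1 vertex = 1, p_1 = 6. Add edge {1,6}. Now deg[1]=0, deg[6]=1.
Step 2: smallest deg-1 vertex = 2, p_2 = 5. Add edge {2,5}. Now deg[2]=0, deg[5]=1.
Step 3: smallest deg-1 vertex = 3, p_3 = 4. Add edge {3,4}. Now deg[3]=0, deg[4]=1.
Step 4: smallest deg-1 vertex = 4, p_4 = 7. Add edge {4,7}. Now deg[4]=0, deg[7]=2.
Step 5: smallest deg-1 vertex = 5, p_5 = 8. Add edge {5,8}. Now deg[5]=0, deg[8]=1.
Step 6: smallest deg-1 vertex = 6, p_6 = 7. Add edge {6,7}. Now deg[6]=0, deg[7]=1.
Final: two remaining deg-1 vertices are 7, 8. Add edge {7,8}.

Answer: 1 6
2 5
3 4
4 7
5 8
6 7
7 8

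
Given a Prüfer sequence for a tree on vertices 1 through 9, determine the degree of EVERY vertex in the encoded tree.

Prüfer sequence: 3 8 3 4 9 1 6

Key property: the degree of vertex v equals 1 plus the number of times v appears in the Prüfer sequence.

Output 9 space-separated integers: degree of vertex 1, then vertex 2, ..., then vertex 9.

p_1 = 3: count[3] becomes 1
p_2 = 8: count[8] becomes 1
p_3 = 3: count[3] becomes 2
p_4 = 4: count[4] becomes 1
p_5 = 9: count[9] becomes 1
p_6 = 1: count[1] becomes 1
p_7 = 6: count[6] becomes 1
Degrees (1 + count): deg[1]=1+1=2, deg[2]=1+0=1, deg[3]=1+2=3, deg[4]=1+1=2, deg[5]=1+0=1, deg[6]=1+1=2, deg[7]=1+0=1, deg[8]=1+1=2, deg[9]=1+1=2

Answer: 2 1 3 2 1 2 1 2 2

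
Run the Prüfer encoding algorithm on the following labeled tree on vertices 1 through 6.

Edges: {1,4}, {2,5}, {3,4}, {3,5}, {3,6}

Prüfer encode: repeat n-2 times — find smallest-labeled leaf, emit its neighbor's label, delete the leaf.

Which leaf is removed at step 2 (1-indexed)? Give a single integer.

Answer: 2

Derivation:
Step 1: current leaves = {1,2,6}. Remove leaf 1 (neighbor: 4).
Step 2: current leaves = {2,4,6}. Remove leaf 2 (neighbor: 5).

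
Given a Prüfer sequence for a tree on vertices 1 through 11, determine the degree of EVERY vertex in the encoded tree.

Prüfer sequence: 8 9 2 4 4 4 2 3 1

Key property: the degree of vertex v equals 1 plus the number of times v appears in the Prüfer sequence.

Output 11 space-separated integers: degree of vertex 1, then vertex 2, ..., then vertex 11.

Answer: 2 3 2 4 1 1 1 2 2 1 1

Derivation:
p_1 = 8: count[8] becomes 1
p_2 = 9: count[9] becomes 1
p_3 = 2: count[2] becomes 1
p_4 = 4: count[4] becomes 1
p_5 = 4: count[4] becomes 2
p_6 = 4: count[4] becomes 3
p_7 = 2: count[2] becomes 2
p_8 = 3: count[3] becomes 1
p_9 = 1: count[1] becomes 1
Degrees (1 + count): deg[1]=1+1=2, deg[2]=1+2=3, deg[3]=1+1=2, deg[4]=1+3=4, deg[5]=1+0=1, deg[6]=1+0=1, deg[7]=1+0=1, deg[8]=1+1=2, deg[9]=1+1=2, deg[10]=1+0=1, deg[11]=1+0=1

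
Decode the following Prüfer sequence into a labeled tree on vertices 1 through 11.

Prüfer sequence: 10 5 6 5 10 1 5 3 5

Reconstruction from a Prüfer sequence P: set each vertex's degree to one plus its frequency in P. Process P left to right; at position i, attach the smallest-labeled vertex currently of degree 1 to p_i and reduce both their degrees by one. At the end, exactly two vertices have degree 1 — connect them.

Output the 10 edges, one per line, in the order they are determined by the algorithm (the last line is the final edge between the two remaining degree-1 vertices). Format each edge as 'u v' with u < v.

Answer: 2 10
4 5
6 7
5 6
8 10
1 9
1 5
3 10
3 5
5 11

Derivation:
Initial degrees: {1:2, 2:1, 3:2, 4:1, 5:5, 6:2, 7:1, 8:1, 9:1, 10:3, 11:1}
Step 1: smallest deg-1 vertex = 2, p_1 = 10. Add edge {2,10}. Now deg[2]=0, deg[10]=2.
Step 2: smallest deg-1 vertex = 4, p_2 = 5. Add edge {4,5}. Now deg[4]=0, deg[5]=4.
Step 3: smallest deg-1 vertex = 7, p_3 = 6. Add edge {6,7}. Now deg[7]=0, deg[6]=1.
Step 4: smallest deg-1 vertex = 6, p_4 = 5. Add edge {5,6}. Now deg[6]=0, deg[5]=3.
Step 5: smallest deg-1 vertex = 8, p_5 = 10. Add edge {8,10}. Now deg[8]=0, deg[10]=1.
Step 6: smallest deg-1 vertex = 9, p_6 = 1. Add edge {1,9}. Now deg[9]=0, deg[1]=1.
Step 7: smallest deg-1 vertex = 1, p_7 = 5. Add edge {1,5}. Now deg[1]=0, deg[5]=2.
Step 8: smallest deg-1 vertex = 10, p_8 = 3. Add edge {3,10}. Now deg[10]=0, deg[3]=1.
Step 9: smallest deg-1 vertex = 3, p_9 = 5. Add edge {3,5}. Now deg[3]=0, deg[5]=1.
Final: two remaining deg-1 vertices are 5, 11. Add edge {5,11}.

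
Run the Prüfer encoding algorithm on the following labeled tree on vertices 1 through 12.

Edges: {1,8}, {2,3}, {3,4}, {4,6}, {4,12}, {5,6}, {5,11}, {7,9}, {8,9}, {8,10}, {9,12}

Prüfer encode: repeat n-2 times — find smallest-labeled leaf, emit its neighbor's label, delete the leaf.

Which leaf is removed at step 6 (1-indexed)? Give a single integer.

Answer: 8

Derivation:
Step 1: current leaves = {1,2,7,10,11}. Remove leaf 1 (neighbor: 8).
Step 2: current leaves = {2,7,10,11}. Remove leaf 2 (neighbor: 3).
Step 3: current leaves = {3,7,10,11}. Remove leaf 3 (neighbor: 4).
Step 4: current leaves = {7,10,11}. Remove leaf 7 (neighbor: 9).
Step 5: current leaves = {10,11}. Remove leaf 10 (neighbor: 8).
Step 6: current leaves = {8,11}. Remove leaf 8 (neighbor: 9).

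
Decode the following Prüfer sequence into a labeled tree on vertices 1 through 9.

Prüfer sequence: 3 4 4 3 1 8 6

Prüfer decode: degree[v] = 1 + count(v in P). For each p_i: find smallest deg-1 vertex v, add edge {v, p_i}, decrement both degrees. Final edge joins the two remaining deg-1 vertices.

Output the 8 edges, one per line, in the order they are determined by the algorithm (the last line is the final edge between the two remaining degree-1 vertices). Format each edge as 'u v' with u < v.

Answer: 2 3
4 5
4 7
3 4
1 3
1 8
6 8
6 9

Derivation:
Initial degrees: {1:2, 2:1, 3:3, 4:3, 5:1, 6:2, 7:1, 8:2, 9:1}
Step 1: smallest deg-1 vertex = 2, p_1 = 3. Add edge {2,3}. Now deg[2]=0, deg[3]=2.
Step 2: smallest deg-1 vertex = 5, p_2 = 4. Add edge {4,5}. Now deg[5]=0, deg[4]=2.
Step 3: smallest deg-1 vertex = 7, p_3 = 4. Add edge {4,7}. Now deg[7]=0, deg[4]=1.
Step 4: smallest deg-1 vertex = 4, p_4 = 3. Add edge {3,4}. Now deg[4]=0, deg[3]=1.
Step 5: smallest deg-1 vertex = 3, p_5 = 1. Add edge {1,3}. Now deg[3]=0, deg[1]=1.
Step 6: smallest deg-1 vertex = 1, p_6 = 8. Add edge {1,8}. Now deg[1]=0, deg[8]=1.
Step 7: smallest deg-1 vertex = 8, p_7 = 6. Add edge {6,8}. Now deg[8]=0, deg[6]=1.
Final: two remaining deg-1 vertices are 6, 9. Add edge {6,9}.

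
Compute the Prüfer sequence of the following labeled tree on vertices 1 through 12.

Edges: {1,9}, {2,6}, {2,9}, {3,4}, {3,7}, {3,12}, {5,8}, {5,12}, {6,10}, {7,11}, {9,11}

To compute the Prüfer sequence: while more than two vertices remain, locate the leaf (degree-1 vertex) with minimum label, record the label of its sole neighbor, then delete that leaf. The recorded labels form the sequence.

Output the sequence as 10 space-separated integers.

Step 1: leaves = {1,4,8,10}. Remove smallest leaf 1, emit neighbor 9.
Step 2: leaves = {4,8,10}. Remove smallest leaf 4, emit neighbor 3.
Step 3: leaves = {8,10}. Remove smallest leaf 8, emit neighbor 5.
Step 4: leaves = {5,10}. Remove smallest leaf 5, emit neighbor 12.
Step 5: leaves = {10,12}. Remove smallest leaf 10, emit neighbor 6.
Step 6: leaves = {6,12}. Remove smallest leaf 6, emit neighbor 2.
Step 7: leaves = {2,12}. Remove smallest leaf 2, emit neighbor 9.
Step 8: leaves = {9,12}. Remove smallest leaf 9, emit neighbor 11.
Step 9: leaves = {11,12}. Remove smallest leaf 11, emit neighbor 7.
Step 10: leaves = {7,12}. Remove smallest leaf 7, emit neighbor 3.
Done: 2 vertices remain (3, 12). Sequence = [9 3 5 12 6 2 9 11 7 3]

Answer: 9 3 5 12 6 2 9 11 7 3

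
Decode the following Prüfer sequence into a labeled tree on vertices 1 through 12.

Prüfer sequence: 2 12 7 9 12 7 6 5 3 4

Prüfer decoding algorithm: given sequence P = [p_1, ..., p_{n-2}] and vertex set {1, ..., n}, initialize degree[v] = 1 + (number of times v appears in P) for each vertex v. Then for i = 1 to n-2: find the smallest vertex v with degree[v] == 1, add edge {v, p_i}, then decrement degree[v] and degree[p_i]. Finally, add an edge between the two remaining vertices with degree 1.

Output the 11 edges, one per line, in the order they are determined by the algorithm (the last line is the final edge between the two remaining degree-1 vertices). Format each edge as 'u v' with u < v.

Answer: 1 2
2 12
7 8
9 10
9 12
7 11
6 7
5 6
3 5
3 4
4 12

Derivation:
Initial degrees: {1:1, 2:2, 3:2, 4:2, 5:2, 6:2, 7:3, 8:1, 9:2, 10:1, 11:1, 12:3}
Step 1: smallest deg-1 vertex = 1, p_1 = 2. Add edge {1,2}. Now deg[1]=0, deg[2]=1.
Step 2: smallest deg-1 vertex = 2, p_2 = 12. Add edge {2,12}. Now deg[2]=0, deg[12]=2.
Step 3: smallest deg-1 vertex = 8, p_3 = 7. Add edge {7,8}. Now deg[8]=0, deg[7]=2.
Step 4: smallest deg-1 vertex = 10, p_4 = 9. Add edge {9,10}. Now deg[10]=0, deg[9]=1.
Step 5: smallest deg-1 vertex = 9, p_5 = 12. Add edge {9,12}. Now deg[9]=0, deg[12]=1.
Step 6: smallest deg-1 vertex = 11, p_6 = 7. Add edge {7,11}. Now deg[11]=0, deg[7]=1.
Step 7: smallest deg-1 vertex = 7, p_7 = 6. Add edge {6,7}. Now deg[7]=0, deg[6]=1.
Step 8: smallest deg-1 vertex = 6, p_8 = 5. Add edge {5,6}. Now deg[6]=0, deg[5]=1.
Step 9: smallest deg-1 vertex = 5, p_9 = 3. Add edge {3,5}. Now deg[5]=0, deg[3]=1.
Step 10: smallest deg-1 vertex = 3, p_10 = 4. Add edge {3,4}. Now deg[3]=0, deg[4]=1.
Final: two remaining deg-1 vertices are 4, 12. Add edge {4,12}.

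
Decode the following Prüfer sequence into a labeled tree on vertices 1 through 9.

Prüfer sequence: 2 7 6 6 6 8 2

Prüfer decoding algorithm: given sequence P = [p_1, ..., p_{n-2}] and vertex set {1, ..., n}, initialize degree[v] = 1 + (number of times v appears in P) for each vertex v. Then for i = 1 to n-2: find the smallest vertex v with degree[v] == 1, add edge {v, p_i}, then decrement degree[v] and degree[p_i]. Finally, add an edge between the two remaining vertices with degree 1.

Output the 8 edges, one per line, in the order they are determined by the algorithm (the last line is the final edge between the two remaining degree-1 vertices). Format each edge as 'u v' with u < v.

Initial degrees: {1:1, 2:3, 3:1, 4:1, 5:1, 6:4, 7:2, 8:2, 9:1}
Step 1: smallest deg-1 vertex = 1, p_1 = 2. Add edge {1,2}. Now deg[1]=0, deg[2]=2.
Step 2: smallest deg-1 vertex = 3, p_2 = 7. Add edge {3,7}. Now deg[3]=0, deg[7]=1.
Step 3: smallest deg-1 vertex = 4, p_3 = 6. Add edge {4,6}. Now deg[4]=0, deg[6]=3.
Step 4: smallest deg-1 vertex = 5, p_4 = 6. Add edge {5,6}. Now deg[5]=0, deg[6]=2.
Step 5: smallest deg-1 vertex = 7, p_5 = 6. Add edge {6,7}. Now deg[7]=0, deg[6]=1.
Step 6: smallest deg-1 vertex = 6, p_6 = 8. Add edge {6,8}. Now deg[6]=0, deg[8]=1.
Step 7: smallest deg-1 vertex = 8, p_7 = 2. Add edge {2,8}. Now deg[8]=0, deg[2]=1.
Final: two remaining deg-1 vertices are 2, 9. Add edge {2,9}.

Answer: 1 2
3 7
4 6
5 6
6 7
6 8
2 8
2 9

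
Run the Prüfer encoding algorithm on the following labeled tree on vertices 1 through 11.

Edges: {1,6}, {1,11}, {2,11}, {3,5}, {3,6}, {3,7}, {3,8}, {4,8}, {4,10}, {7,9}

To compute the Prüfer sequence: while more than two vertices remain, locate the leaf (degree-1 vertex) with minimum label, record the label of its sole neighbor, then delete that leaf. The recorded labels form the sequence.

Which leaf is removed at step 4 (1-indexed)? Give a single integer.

Step 1: current leaves = {2,5,9,10}. Remove leaf 2 (neighbor: 11).
Step 2: current leaves = {5,9,10,11}. Remove leaf 5 (neighbor: 3).
Step 3: current leaves = {9,10,11}. Remove leaf 9 (neighbor: 7).
Step 4: current leaves = {7,10,11}. Remove leaf 7 (neighbor: 3).

Answer: 7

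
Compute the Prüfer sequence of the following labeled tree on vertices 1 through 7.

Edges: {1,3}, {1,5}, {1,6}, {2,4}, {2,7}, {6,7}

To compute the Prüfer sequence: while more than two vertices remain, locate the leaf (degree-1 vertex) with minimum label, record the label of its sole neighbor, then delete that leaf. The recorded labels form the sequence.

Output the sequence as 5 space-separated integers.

Answer: 1 2 7 1 6

Derivation:
Step 1: leaves = {3,4,5}. Remove smallest leaf 3, emit neighbor 1.
Step 2: leaves = {4,5}. Remove smallest leaf 4, emit neighbor 2.
Step 3: leaves = {2,5}. Remove smallest leaf 2, emit neighbor 7.
Step 4: leaves = {5,7}. Remove smallest leaf 5, emit neighbor 1.
Step 5: leaves = {1,7}. Remove smallest leaf 1, emit neighbor 6.
Done: 2 vertices remain (6, 7). Sequence = [1 2 7 1 6]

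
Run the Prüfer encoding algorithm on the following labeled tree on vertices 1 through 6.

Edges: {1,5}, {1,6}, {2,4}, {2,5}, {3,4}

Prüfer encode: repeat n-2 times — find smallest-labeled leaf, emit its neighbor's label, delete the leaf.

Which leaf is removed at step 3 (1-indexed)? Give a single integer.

Answer: 2

Derivation:
Step 1: current leaves = {3,6}. Remove leaf 3 (neighbor: 4).
Step 2: current leaves = {4,6}. Remove leaf 4 (neighbor: 2).
Step 3: current leaves = {2,6}. Remove leaf 2 (neighbor: 5).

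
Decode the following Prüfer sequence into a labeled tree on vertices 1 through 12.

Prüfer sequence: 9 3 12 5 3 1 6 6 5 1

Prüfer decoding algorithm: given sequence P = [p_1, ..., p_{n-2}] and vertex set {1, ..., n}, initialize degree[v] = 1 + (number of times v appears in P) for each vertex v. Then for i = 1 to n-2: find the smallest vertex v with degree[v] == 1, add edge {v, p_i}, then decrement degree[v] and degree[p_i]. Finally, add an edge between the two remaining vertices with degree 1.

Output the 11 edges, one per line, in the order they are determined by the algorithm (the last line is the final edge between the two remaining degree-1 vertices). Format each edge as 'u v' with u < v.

Initial degrees: {1:3, 2:1, 3:3, 4:1, 5:3, 6:3, 7:1, 8:1, 9:2, 10:1, 11:1, 12:2}
Step 1: smallest deg-1 vertex = 2, p_1 = 9. Add edge {2,9}. Now deg[2]=0, deg[9]=1.
Step 2: smallest deg-1 vertex = 4, p_2 = 3. Add edge {3,4}. Now deg[4]=0, deg[3]=2.
Step 3: smallest deg-1 vertex = 7, p_3 = 12. Add edge {7,12}. Now deg[7]=0, deg[12]=1.
Step 4: smallest deg-1 vertex = 8, p_4 = 5. Add edge {5,8}. Now deg[8]=0, deg[5]=2.
Step 5: smallest deg-1 vertex = 9, p_5 = 3. Add edge {3,9}. Now deg[9]=0, deg[3]=1.
Step 6: smallest deg-1 vertex = 3, p_6 = 1. Add edge {1,3}. Now deg[3]=0, deg[1]=2.
Step 7: smallest deg-1 vertex = 10, p_7 = 6. Add edge {6,10}. Now deg[10]=0, deg[6]=2.
Step 8: smallest deg-1 vertex = 11, p_8 = 6. Add edge {6,11}. Now deg[11]=0, deg[6]=1.
Step 9: smallest deg-1 vertex = 6, p_9 = 5. Add edge {5,6}. Now deg[6]=0, deg[5]=1.
Step 10: smallest deg-1 vertex = 5, p_10 = 1. Add edge {1,5}. Now deg[5]=0, deg[1]=1.
Final: two remaining deg-1 vertices are 1, 12. Add edge {1,12}.

Answer: 2 9
3 4
7 12
5 8
3 9
1 3
6 10
6 11
5 6
1 5
1 12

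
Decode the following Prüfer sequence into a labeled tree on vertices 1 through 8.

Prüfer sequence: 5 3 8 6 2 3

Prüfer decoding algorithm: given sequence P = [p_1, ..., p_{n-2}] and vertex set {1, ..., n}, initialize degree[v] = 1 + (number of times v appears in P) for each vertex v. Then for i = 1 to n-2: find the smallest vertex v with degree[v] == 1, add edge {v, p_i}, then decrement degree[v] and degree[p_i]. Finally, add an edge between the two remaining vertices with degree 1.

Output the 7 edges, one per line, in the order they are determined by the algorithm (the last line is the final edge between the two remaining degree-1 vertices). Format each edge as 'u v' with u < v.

Answer: 1 5
3 4
5 8
6 7
2 6
2 3
3 8

Derivation:
Initial degrees: {1:1, 2:2, 3:3, 4:1, 5:2, 6:2, 7:1, 8:2}
Step 1: smallest deg-1 vertex = 1, p_1 = 5. Add edge {1,5}. Now deg[1]=0, deg[5]=1.
Step 2: smallest deg-1 vertex = 4, p_2 = 3. Add edge {3,4}. Now deg[4]=0, deg[3]=2.
Step 3: smallest deg-1 vertex = 5, p_3 = 8. Add edge {5,8}. Now deg[5]=0, deg[8]=1.
Step 4: smallest deg-1 vertex = 7, p_4 = 6. Add edge {6,7}. Now deg[7]=0, deg[6]=1.
Step 5: smallest deg-1 vertex = 6, p_5 = 2. Add edge {2,6}. Now deg[6]=0, deg[2]=1.
Step 6: smallest deg-1 vertex = 2, p_6 = 3. Add edge {2,3}. Now deg[2]=0, deg[3]=1.
Final: two remaining deg-1 vertices are 3, 8. Add edge {3,8}.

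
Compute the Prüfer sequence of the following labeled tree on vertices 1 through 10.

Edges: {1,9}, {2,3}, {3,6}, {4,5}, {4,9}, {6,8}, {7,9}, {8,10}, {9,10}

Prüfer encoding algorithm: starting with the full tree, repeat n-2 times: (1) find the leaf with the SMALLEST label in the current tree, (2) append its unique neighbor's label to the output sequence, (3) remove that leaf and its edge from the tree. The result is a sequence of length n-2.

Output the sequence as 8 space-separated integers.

Answer: 9 3 6 4 9 8 9 10

Derivation:
Step 1: leaves = {1,2,5,7}. Remove smallest leaf 1, emit neighbor 9.
Step 2: leaves = {2,5,7}. Remove smallest leaf 2, emit neighbor 3.
Step 3: leaves = {3,5,7}. Remove smallest leaf 3, emit neighbor 6.
Step 4: leaves = {5,6,7}. Remove smallest leaf 5, emit neighbor 4.
Step 5: leaves = {4,6,7}. Remove smallest leaf 4, emit neighbor 9.
Step 6: leaves = {6,7}. Remove smallest leaf 6, emit neighbor 8.
Step 7: leaves = {7,8}. Remove smallest leaf 7, emit neighbor 9.
Step 8: leaves = {8,9}. Remove smallest leaf 8, emit neighbor 10.
Done: 2 vertices remain (9, 10). Sequence = [9 3 6 4 9 8 9 10]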